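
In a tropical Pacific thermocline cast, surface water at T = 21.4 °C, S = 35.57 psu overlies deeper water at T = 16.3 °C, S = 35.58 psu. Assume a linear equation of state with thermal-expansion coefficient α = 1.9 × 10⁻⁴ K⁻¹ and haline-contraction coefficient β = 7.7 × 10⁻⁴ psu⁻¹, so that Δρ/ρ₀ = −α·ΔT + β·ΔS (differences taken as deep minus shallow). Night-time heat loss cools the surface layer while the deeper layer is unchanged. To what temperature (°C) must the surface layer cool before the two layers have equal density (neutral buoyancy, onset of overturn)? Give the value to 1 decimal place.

Neutral buoyancy requires Δρ = 0, i.e. −α(T_deep − T_surf′) + β(S_deep − S_surf) = 0.
T_surf′ = T_deep − (β/α)·ΔS = 16.3 − (7.7 × 10⁻⁴/1.9 × 10⁻⁴)·(+0.01) = 16.259 °C.
Cooling required: 21.4 − (16.259) = 5.141 °C.

16.3 °C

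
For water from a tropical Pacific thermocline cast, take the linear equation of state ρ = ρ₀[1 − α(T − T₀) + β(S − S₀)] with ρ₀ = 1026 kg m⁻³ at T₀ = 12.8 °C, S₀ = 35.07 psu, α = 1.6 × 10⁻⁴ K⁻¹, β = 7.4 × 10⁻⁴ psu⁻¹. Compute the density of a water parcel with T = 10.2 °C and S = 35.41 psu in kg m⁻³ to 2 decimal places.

T − T₀ = -2.6 K, S − S₀ = +0.34 psu.
Bracket = 1 − α·(-2.6) + β·(+0.34) = 1 + (6.676 × 10⁻⁴) = 1.0006676.
ρ = 1026 × 1.0006676 = 1026.68 kg m⁻³.

1026.68 kg m⁻³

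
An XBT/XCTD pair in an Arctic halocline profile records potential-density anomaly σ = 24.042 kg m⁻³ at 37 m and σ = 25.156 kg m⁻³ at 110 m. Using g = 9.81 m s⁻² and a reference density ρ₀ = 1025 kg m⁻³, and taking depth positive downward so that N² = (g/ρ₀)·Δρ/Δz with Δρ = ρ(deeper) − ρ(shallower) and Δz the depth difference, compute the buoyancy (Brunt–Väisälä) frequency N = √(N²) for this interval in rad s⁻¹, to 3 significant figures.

0.0121 rad s⁻¹

Δρ = 1025.156 − 1024.042 = 1.114 kg m⁻³ over Δz = 110 − 37 = 73 m.
N² = (9.81/1025) × (1.114/73) = 1.4605 × 10⁻⁴ s⁻².
N = √(1.4605 × 10⁻⁴) = 0.012085 rad s⁻¹ ≈ 0.0121 rad s⁻¹.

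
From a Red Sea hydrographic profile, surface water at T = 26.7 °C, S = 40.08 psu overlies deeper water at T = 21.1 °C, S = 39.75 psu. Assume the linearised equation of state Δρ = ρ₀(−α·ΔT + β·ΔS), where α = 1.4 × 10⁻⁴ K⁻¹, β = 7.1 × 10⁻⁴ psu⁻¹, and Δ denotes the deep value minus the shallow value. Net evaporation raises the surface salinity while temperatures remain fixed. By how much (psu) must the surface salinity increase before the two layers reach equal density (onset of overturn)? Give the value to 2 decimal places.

Neutral buoyancy requires −α(T_deep − T_surf) + β(S_deep − S_surf′) = 0.
S_surf′ = S_deep − (α/β)·ΔT = 39.75 − (1.4 × 10⁻⁴/7.1 × 10⁻⁴)·(-5.6) = 40.8542 psu.
Increase required: 40.8542 − 40.08 = 0.7742 psu.

0.77 psu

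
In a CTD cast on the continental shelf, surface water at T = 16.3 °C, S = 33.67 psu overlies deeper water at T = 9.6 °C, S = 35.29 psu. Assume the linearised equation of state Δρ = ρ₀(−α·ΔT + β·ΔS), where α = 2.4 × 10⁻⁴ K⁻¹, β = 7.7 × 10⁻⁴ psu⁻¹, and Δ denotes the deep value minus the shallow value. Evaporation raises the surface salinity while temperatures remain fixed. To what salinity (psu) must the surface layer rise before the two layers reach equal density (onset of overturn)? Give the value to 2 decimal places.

Neutral buoyancy requires −α(T_deep − T_surf) + β(S_deep − S_surf′) = 0.
S_surf′ = S_deep − (α/β)·ΔT = 35.29 − (2.4 × 10⁻⁴/7.7 × 10⁻⁴)·(-6.7) = 37.3783 psu.
Increase required: 37.3783 − 33.67 = 3.7083 psu.

37.38 psu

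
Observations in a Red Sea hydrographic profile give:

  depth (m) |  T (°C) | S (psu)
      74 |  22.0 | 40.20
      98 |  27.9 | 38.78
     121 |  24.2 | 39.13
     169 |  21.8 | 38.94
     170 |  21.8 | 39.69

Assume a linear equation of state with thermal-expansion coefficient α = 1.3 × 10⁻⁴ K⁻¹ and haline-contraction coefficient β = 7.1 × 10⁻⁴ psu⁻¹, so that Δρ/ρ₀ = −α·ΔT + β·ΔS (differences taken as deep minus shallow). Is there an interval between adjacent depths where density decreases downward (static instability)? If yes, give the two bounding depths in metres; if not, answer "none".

74–98 m

Evaluate Δρ/ρ₀ = −αΔT + βΔS across each adjacent pair:
  74–98 m: −αΔT+βΔS = −(1.3 × 10⁻⁴)(+5.9)+(7.1 × 10⁻⁴)(-1.42) = -1.8 × 10⁻³ → UNSTABLE
  98–121 m: −αΔT+βΔS = −(1.3 × 10⁻⁴)(-3.7)+(7.1 × 10⁻⁴)(+0.35) = 7.3 × 10⁻⁴ → stable
  121–169 m: −αΔT+βΔS = −(1.3 × 10⁻⁴)(-2.4)+(7.1 × 10⁻⁴)(-0.19) = 1.8 × 10⁻⁴ → stable
  169–170 m: −αΔT+βΔS = −(1.3 × 10⁻⁴)(+0.0)+(7.1 × 10⁻⁴)(+0.75) = 5.3 × 10⁻⁴ → stable
The 74–98 m interval has Δρ < 0: lighter water underlies denser water.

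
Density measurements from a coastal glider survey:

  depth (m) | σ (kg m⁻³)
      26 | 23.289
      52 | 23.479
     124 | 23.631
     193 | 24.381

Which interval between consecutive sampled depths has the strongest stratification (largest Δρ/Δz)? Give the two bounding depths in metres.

Compute the density gradient over each adjacent pair:
  26–52 m: Δρ/Δz = 0.190/26 = 7.3 × 10⁻³ kg m⁻⁴
  52–124 m: Δρ/Δz = 0.152/72 = 2.1 × 10⁻³ kg m⁻⁴
  124–193 m: Δρ/Δz = 0.750/69 = 0.011 kg m⁻⁴
The largest gradient is in the 124–193 m interval — the pycnocline.

124–193 m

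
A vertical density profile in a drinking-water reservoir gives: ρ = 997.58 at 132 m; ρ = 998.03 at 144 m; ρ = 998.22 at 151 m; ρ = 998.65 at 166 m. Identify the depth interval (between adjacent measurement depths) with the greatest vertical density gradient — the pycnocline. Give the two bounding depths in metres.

132–144 m

Compute the density gradient over each adjacent pair:
  132–144 m: Δρ/Δz = 0.45/12 = 0.037 kg m⁻⁴
  144–151 m: Δρ/Δz = 0.19/7 = 0.027 kg m⁻⁴
  151–166 m: Δρ/Δz = 0.43/15 = 0.029 kg m⁻⁴
The largest gradient is in the 132–144 m interval — the pycnocline.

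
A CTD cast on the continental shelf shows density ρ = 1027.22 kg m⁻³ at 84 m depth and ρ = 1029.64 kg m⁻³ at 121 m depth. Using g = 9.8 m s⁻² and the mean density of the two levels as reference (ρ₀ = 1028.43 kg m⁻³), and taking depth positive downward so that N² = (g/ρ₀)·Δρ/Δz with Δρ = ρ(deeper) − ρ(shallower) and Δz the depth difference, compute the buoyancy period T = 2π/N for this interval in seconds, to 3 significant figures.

Δρ = 1029.64 − 1027.22 = 2.42 kg m⁻³ over Δz = 121 − 84 = 37 m.
N² = (9.8/1028.43) × (2.42/37) = 6.2325 × 10⁻⁴ s⁻².
N = √(6.2325 × 10⁻⁴) = 0.024965 rad s⁻¹, so T = 2π/N = 251.68 s ≈ 252 s.

252 s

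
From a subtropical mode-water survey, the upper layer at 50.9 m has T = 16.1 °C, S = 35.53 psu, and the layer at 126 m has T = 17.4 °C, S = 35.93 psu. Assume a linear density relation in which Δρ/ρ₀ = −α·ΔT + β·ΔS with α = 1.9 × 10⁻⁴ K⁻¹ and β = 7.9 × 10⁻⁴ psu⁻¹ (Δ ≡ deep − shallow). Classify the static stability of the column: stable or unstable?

stable

ΔT = 17.4 − 16.1 = +1.3 K and ΔS = 35.93 − 35.53 = +0.40 psu (deep − shallow).
−αΔT = -2.47 × 10⁻⁴; βΔS = 3.16 × 10⁻⁴; sum Δρ/ρ₀ = 6.90 × 10⁻⁵.
Δρ/ρ₀ > 0, so Δρ > 0: deeper water is denser → statically stable.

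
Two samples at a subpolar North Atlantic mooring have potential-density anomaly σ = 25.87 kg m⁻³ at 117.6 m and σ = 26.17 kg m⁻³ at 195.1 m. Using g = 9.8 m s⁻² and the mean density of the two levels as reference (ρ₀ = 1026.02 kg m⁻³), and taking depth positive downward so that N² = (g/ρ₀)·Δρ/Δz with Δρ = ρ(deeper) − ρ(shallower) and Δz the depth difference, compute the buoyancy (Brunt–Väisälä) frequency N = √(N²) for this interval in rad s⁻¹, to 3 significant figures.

Δρ = 1026.17 − 1025.87 = 0.30 kg m⁻³ over Δz = 195.1 − 117.6 = 77.5 m.
N² = (9.8/1026.02) × (0.30/77.5) = 3.6973 × 10⁻⁵ s⁻².
N = √(3.6973 × 10⁻⁵) = 6.0805 × 10⁻³ rad s⁻¹ ≈ 6.08 × 10⁻³ rad s⁻¹.

6.08 × 10⁻³ rad s⁻¹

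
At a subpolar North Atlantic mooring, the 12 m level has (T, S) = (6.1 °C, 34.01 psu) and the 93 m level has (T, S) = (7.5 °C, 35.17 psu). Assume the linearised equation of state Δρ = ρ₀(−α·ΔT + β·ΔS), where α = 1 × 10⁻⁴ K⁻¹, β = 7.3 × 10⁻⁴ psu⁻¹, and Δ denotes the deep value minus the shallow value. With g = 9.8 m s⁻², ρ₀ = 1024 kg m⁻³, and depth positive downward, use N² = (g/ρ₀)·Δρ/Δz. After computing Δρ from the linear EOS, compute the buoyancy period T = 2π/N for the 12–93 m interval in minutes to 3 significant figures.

ΔT = +1.4 K, ΔS = +1.16 psu (deep − shallow).
Δρ/ρ₀ = −αΔT + βΔS = -1.40 × 10⁻⁴ + 8.468 × 10⁻⁴ = 7.068 × 10⁻⁴, so Δρ ≈ 0.7238 kg m⁻³.
N² = (g/ρ₀)·Δρ/Δz = g·(Δρ/ρ₀)/Δz = 9.8 × 7.068 × 10⁻⁴ / 81 = 8.5514 × 10⁻⁵ s⁻².
N = √(8.5514 × 10⁻⁵) = 9.2474 × 10⁻³ rad s⁻¹ → T = 2π/N = 679.45 s = 11.324 min ≈ 11.3 min.

11.3 min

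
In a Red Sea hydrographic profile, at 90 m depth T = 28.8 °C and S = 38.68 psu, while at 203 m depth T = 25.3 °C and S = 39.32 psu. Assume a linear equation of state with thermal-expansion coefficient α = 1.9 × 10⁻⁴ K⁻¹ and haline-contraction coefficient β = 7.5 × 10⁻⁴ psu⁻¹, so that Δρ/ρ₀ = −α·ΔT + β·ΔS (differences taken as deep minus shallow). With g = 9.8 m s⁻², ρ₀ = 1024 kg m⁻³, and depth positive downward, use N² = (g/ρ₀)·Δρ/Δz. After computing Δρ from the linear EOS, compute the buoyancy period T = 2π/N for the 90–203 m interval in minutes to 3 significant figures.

10.5 min

ΔT = -3.5 K, ΔS = +0.64 psu (deep − shallow).
Δρ/ρ₀ = −αΔT + βΔS = 6.65 × 10⁻⁴ + 4.80 × 10⁻⁴ = 1.145 × 10⁻³, so Δρ ≈ 1.172 kg m⁻³.
N² = (g/ρ₀)·Δρ/Δz = g·(Δρ/ρ₀)/Δz = 9.8 × 1.145 × 10⁻³ / 113 = 9.9301 × 10⁻⁵ s⁻².
N = √(9.9301 × 10⁻⁵) = 9.9650 × 10⁻³ rad s⁻¹ → T = 2π/N = 630.53 s = 10.509 min ≈ 10.5 min.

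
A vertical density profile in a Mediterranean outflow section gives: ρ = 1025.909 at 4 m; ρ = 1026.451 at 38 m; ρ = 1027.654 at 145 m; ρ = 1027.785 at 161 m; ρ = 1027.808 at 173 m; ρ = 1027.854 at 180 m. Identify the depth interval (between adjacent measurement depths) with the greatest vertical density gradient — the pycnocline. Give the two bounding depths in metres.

4–38 m

Compute the density gradient over each adjacent pair:
  4–38 m: Δρ/Δz = 0.542/34 = 0.016 kg m⁻⁴
  38–145 m: Δρ/Δz = 1.203/107 = 0.011 kg m⁻⁴
  145–161 m: Δρ/Δz = 0.131/16 = 8.2 × 10⁻³ kg m⁻⁴
  161–173 m: Δρ/Δz = 0.023/12 = 1.9 × 10⁻³ kg m⁻⁴
  173–180 m: Δρ/Δz = 0.046/7 = 6.6 × 10⁻³ kg m⁻⁴
The largest gradient is in the 4–38 m interval — the pycnocline.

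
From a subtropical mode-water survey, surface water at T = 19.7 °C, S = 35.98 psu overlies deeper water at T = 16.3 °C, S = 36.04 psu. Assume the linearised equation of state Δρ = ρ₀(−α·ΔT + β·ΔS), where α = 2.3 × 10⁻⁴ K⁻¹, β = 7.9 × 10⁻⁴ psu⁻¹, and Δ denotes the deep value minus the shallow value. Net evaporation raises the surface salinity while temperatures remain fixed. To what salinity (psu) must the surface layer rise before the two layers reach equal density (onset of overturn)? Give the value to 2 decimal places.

Neutral buoyancy requires −α(T_deep − T_surf) + β(S_deep − S_surf′) = 0.
S_surf′ = S_deep − (α/β)·ΔT = 36.04 − (2.3 × 10⁻⁴/7.9 × 10⁻⁴)·(-3.4) = 37.0299 psu.
Increase required: 37.0299 − 35.98 = 1.0499 psu.

37.03 psu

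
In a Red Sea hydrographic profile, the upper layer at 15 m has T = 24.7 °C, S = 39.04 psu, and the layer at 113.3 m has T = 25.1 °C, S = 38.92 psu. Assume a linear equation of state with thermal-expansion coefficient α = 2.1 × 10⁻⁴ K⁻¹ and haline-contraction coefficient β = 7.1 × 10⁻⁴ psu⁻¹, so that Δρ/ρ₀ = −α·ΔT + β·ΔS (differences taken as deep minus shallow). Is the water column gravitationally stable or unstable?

unstable

ΔT = 25.1 − 24.7 = +0.4 K and ΔS = 38.92 − 39.04 = -0.12 psu (deep − shallow).
−αΔT = -8.40 × 10⁻⁵; βΔS = -8.52 × 10⁻⁵; sum Δρ/ρ₀ = -1.692 × 10⁻⁴.
Δρ/ρ₀ < 0, so Δρ < 0: deeper water is lighter → statically unstable; the column would overturn.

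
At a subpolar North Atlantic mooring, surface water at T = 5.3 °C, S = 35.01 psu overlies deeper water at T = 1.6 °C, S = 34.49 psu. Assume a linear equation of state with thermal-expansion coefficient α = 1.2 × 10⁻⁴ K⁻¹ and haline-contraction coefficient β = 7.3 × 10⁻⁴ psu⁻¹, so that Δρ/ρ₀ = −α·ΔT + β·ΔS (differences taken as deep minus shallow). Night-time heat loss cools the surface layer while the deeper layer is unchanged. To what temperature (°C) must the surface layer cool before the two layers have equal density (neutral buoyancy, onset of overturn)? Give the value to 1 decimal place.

4.8 °C

Neutral buoyancy requires Δρ = 0, i.e. −α(T_deep − T_surf′) + β(S_deep − S_surf) = 0.
T_surf′ = T_deep − (β/α)·ΔS = 1.6 − (7.3 × 10⁻⁴/1.2 × 10⁻⁴)·(-0.52) = 4.763 °C.
Cooling required: 5.3 − (4.763) = 0.537 °C.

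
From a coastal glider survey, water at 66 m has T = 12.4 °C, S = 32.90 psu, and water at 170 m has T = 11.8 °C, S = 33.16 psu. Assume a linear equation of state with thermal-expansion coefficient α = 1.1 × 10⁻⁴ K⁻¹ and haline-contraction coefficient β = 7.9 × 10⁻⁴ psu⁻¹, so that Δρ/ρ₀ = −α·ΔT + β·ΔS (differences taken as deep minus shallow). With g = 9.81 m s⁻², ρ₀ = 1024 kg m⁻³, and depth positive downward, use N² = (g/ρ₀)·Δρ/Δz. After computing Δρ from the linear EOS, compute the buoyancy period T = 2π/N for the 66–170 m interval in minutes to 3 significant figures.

ΔT = -0.6 K, ΔS = +0.26 psu (deep − shallow).
Δρ/ρ₀ = −αΔT + βΔS = 6.60 × 10⁻⁵ + 2.054 × 10⁻⁴ = 2.714 × 10⁻⁴, so Δρ ≈ 0.2779 kg m⁻³.
N² = (g/ρ₀)·Δρ/Δz = g·(Δρ/ρ₀)/Δz = 9.81 × 2.714 × 10⁻⁴ / 104 = 2.5600 × 10⁻⁵ s⁻².
N = √(2.5600 × 10⁻⁵) = 5.0596 × 10⁻³ rad s⁻¹ → T = 2π/N = 1.2418 × 10³ s = 20.697 min ≈ 20.7 min.

20.7 min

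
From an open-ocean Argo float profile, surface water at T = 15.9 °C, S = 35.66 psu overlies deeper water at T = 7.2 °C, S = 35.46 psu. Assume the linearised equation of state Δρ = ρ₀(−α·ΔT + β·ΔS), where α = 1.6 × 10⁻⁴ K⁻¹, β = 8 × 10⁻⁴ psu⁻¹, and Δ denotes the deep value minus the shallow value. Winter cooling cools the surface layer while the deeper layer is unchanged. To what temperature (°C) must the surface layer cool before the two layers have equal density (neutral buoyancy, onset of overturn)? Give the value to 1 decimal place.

Neutral buoyancy requires Δρ = 0, i.e. −α(T_deep − T_surf′) + β(S_deep − S_surf) = 0.
T_surf′ = T_deep − (β/α)·ΔS = 7.2 − (8 × 10⁻⁴/1.6 × 10⁻⁴)·(-0.20) = 8.200 °C.
Cooling required: 15.9 − (8.200) = 7.700 °C.

8.2 °C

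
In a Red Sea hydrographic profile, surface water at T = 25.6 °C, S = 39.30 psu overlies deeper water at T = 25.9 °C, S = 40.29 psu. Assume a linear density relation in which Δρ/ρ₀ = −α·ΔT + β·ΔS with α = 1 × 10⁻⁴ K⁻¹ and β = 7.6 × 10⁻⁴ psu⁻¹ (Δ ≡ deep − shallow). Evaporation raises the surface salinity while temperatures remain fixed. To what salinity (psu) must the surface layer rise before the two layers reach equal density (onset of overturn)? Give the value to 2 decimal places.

40.25 psu

Neutral buoyancy requires −α(T_deep − T_surf) + β(S_deep − S_surf′) = 0.
S_surf′ = S_deep − (α/β)·ΔT = 40.29 − (1 × 10⁻⁴/7.6 × 10⁻⁴)·(+0.3) = 40.2505 psu.
Increase required: 40.2505 − 39.30 = 0.9505 psu.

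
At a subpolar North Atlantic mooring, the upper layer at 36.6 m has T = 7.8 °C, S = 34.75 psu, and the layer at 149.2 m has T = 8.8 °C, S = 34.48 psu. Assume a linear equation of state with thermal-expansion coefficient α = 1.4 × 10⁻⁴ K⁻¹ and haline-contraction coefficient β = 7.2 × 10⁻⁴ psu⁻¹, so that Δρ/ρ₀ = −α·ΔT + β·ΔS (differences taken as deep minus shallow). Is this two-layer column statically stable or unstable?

unstable

ΔT = 8.8 − 7.8 = +1.0 K and ΔS = 34.48 − 34.75 = -0.27 psu (deep − shallow).
−αΔT = -1.40 × 10⁻⁴; βΔS = -1.944 × 10⁻⁴; sum Δρ/ρ₀ = -3.344 × 10⁻⁴.
Δρ/ρ₀ < 0, so Δρ < 0: deeper water is lighter → statically unstable; the column would overturn.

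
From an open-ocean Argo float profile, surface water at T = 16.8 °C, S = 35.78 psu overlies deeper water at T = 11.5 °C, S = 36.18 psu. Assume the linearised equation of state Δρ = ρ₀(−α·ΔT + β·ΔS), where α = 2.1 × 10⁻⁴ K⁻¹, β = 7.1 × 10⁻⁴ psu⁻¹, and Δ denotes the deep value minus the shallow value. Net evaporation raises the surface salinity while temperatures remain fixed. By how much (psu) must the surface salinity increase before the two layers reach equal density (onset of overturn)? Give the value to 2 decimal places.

Neutral buoyancy requires −α(T_deep − T_surf) + β(S_deep − S_surf′) = 0.
S_surf′ = S_deep − (α/β)·ΔT = 36.18 − (2.1 × 10⁻⁴/7.1 × 10⁻⁴)·(-5.3) = 37.7476 psu.
Increase required: 37.7476 − 35.78 = 1.9676 psu.

1.97 psu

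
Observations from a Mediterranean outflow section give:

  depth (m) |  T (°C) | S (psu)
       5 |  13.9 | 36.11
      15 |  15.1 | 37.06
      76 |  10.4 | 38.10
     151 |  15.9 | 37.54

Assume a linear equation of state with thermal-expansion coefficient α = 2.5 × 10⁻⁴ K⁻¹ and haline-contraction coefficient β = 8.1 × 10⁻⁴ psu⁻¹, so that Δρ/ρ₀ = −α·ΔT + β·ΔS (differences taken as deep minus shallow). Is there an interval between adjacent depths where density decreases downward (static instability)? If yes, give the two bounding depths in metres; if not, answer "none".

76–151 m

Evaluate Δρ/ρ₀ = −αΔT + βΔS across each adjacent pair:
  5–15 m: −αΔT+βΔS = −(2.5 × 10⁻⁴)(+1.2)+(8.1 × 10⁻⁴)(+0.95) = 4.7 × 10⁻⁴ → stable
  15–76 m: −αΔT+βΔS = −(2.5 × 10⁻⁴)(-4.7)+(8.1 × 10⁻⁴)(+1.04) = 2.0 × 10⁻³ → stable
  76–151 m: −αΔT+βΔS = −(2.5 × 10⁻⁴)(+5.5)+(8.1 × 10⁻⁴)(-0.56) = -1.8 × 10⁻³ → UNSTABLE
The 76–151 m interval has Δρ < 0: lighter water underlies denser water.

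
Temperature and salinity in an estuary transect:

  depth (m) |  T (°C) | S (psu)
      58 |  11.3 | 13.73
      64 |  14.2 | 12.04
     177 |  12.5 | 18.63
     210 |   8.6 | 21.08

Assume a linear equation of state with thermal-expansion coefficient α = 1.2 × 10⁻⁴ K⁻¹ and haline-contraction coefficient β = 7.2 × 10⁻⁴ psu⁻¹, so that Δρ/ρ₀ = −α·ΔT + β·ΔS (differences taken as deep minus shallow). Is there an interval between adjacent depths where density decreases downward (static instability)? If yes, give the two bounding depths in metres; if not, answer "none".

Evaluate Δρ/ρ₀ = −αΔT + βΔS across each adjacent pair:
  58–64 m: −αΔT+βΔS = −(1.2 × 10⁻⁴)(+2.9)+(7.2 × 10⁻⁴)(-1.69) = -1.6 × 10⁻³ → UNSTABLE
  64–177 m: −αΔT+βΔS = −(1.2 × 10⁻⁴)(-1.7)+(7.2 × 10⁻⁴)(+6.59) = 4.9 × 10⁻³ → stable
  177–210 m: −αΔT+βΔS = −(1.2 × 10⁻⁴)(-3.9)+(7.2 × 10⁻⁴)(+2.45) = 2.2 × 10⁻³ → stable
The 58–64 m interval has Δρ < 0: lighter water underlies denser water.

58–64 m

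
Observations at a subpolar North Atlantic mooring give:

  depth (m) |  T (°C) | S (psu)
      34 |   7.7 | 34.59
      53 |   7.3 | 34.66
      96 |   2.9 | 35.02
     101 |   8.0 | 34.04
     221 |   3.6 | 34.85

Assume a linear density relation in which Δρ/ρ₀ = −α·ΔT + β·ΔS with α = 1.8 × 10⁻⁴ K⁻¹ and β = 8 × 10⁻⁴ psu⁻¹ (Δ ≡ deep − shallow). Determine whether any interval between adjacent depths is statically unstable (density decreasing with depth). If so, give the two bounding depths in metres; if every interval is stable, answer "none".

Evaluate Δρ/ρ₀ = −αΔT + βΔS across each adjacent pair:
  34–53 m: −αΔT+βΔS = −(1.8 × 10⁻⁴)(-0.4)+(8 × 10⁻⁴)(+0.07) = 1.3 × 10⁻⁴ → stable
  53–96 m: −αΔT+βΔS = −(1.8 × 10⁻⁴)(-4.4)+(8 × 10⁻⁴)(+0.36) = 1.1 × 10⁻³ → stable
  96–101 m: −αΔT+βΔS = −(1.8 × 10⁻⁴)(+5.1)+(8 × 10⁻⁴)(-0.98) = -1.7 × 10⁻³ → UNSTABLE
  101–221 m: −αΔT+βΔS = −(1.8 × 10⁻⁴)(-4.4)+(8 × 10⁻⁴)(+0.81) = 1.4 × 10⁻³ → stable
The 96–101 m interval has Δρ < 0: lighter water underlies denser water.

96–101 m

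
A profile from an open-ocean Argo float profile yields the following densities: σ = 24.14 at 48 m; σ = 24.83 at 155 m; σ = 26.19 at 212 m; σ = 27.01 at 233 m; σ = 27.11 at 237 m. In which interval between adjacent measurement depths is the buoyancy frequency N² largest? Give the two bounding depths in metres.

212–233 m

Compute the density gradient over each adjacent pair:
  48–155 m: Δρ/Δz = 0.69/107 = 6.4 × 10⁻³ kg m⁻⁴
  155–212 m: Δρ/Δz = 1.36/57 = 0.024 kg m⁻⁴
  212–233 m: Δρ/Δz = 0.82/21 = 0.039 kg m⁻⁴
  233–237 m: Δρ/Δz = 0.10/4 = 0.025 kg m⁻⁴
The largest gradient is in the 212–233 m interval — the pycnocline.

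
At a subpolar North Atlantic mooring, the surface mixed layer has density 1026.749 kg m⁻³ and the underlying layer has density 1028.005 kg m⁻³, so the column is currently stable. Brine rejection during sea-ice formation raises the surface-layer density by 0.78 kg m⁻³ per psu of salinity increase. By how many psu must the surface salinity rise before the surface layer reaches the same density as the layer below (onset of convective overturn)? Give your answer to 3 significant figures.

1.61 psu

Density deficit of the surface layer: 1028.005 − 1026.749 = 1.256 kg m⁻³.
Required change = 1.256 / 0.78 = 1.61 psu.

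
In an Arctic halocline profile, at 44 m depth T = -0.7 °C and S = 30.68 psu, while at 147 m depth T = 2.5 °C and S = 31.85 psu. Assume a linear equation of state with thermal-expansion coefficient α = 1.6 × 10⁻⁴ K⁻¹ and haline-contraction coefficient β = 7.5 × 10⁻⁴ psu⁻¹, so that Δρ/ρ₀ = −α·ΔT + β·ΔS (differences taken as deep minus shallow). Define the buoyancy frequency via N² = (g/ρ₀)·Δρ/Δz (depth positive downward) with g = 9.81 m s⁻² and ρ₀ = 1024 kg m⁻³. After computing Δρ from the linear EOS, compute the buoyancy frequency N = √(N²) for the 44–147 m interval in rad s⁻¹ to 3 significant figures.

5.90 × 10⁻³ rad s⁻¹

ΔT = +3.2 K, ΔS = +1.17 psu (deep − shallow).
Δρ/ρ₀ = −αΔT + βΔS = -5.12 × 10⁻⁴ + 8.775 × 10⁻⁴ = 3.655 × 10⁻⁴, so Δρ ≈ 0.3743 kg m⁻³.
N² = (g/ρ₀)·Δρ/Δz = g·(Δρ/ρ₀)/Δz = 9.81 × 3.655 × 10⁻⁴ / 103 = 3.4811 × 10⁻⁵ s⁻².
N = √(3.4811 × 10⁻⁵) = 5.9001 × 10⁻³ rad s⁻¹ ≈ 5.90 × 10⁻³ rad s⁻¹.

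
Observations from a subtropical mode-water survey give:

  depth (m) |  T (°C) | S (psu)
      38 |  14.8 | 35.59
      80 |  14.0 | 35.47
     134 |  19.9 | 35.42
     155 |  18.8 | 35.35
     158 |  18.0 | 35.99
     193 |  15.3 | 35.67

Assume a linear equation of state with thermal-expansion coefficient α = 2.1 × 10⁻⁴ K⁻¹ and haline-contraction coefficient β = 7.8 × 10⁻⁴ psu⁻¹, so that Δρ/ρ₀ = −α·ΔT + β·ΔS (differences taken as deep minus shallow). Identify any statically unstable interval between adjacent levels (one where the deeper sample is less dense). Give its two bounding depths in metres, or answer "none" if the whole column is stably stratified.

80–134 m

Evaluate Δρ/ρ₀ = −αΔT + βΔS across each adjacent pair:
  38–80 m: −αΔT+βΔS = −(2.1 × 10⁻⁴)(-0.8)+(7.8 × 10⁻⁴)(-0.12) = 7.4 × 10⁻⁵ → stable
  80–134 m: −αΔT+βΔS = −(2.1 × 10⁻⁴)(+5.9)+(7.8 × 10⁻⁴)(-0.05) = -1.3 × 10⁻³ → UNSTABLE
  134–155 m: −αΔT+βΔS = −(2.1 × 10⁻⁴)(-1.1)+(7.8 × 10⁻⁴)(-0.07) = 1.8 × 10⁻⁴ → stable
  155–158 m: −αΔT+βΔS = −(2.1 × 10⁻⁴)(-0.8)+(7.8 × 10⁻⁴)(+0.64) = 6.7 × 10⁻⁴ → stable
  158–193 m: −αΔT+βΔS = −(2.1 × 10⁻⁴)(-2.7)+(7.8 × 10⁻⁴)(-0.32) = 3.2 × 10⁻⁴ → stable
The 80–134 m interval has Δρ < 0: lighter water underlies denser water.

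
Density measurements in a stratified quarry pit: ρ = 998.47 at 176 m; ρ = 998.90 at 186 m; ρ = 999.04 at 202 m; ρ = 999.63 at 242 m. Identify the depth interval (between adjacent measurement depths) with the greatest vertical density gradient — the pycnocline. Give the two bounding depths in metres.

Compute the density gradient over each adjacent pair:
  176–186 m: Δρ/Δz = 0.43/10 = 0.043 kg m⁻⁴
  186–202 m: Δρ/Δz = 0.14/16 = 8.8 × 10⁻³ kg m⁻⁴
  202–242 m: Δρ/Δz = 0.59/40 = 0.015 kg m⁻⁴
The largest gradient is in the 176–186 m interval — the pycnocline.

176–186 m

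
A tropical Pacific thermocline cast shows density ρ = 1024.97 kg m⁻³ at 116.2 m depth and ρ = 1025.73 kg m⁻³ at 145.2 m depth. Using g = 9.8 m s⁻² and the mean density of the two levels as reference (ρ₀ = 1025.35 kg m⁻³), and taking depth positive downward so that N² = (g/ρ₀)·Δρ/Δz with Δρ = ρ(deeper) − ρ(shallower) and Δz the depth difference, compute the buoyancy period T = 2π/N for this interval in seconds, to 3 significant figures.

397 s

Δρ = 1025.73 − 1024.97 = 0.76 kg m⁻³ over Δz = 145.2 − 116.2 = 29 m.
N² = (9.8/1025.35) × (0.76/29) = 2.5048 × 10⁻⁴ s⁻².
N = √(2.5048 × 10⁻⁴) = 0.015827 rad s⁻¹, so T = 2π/N = 396.99 s ≈ 397 s.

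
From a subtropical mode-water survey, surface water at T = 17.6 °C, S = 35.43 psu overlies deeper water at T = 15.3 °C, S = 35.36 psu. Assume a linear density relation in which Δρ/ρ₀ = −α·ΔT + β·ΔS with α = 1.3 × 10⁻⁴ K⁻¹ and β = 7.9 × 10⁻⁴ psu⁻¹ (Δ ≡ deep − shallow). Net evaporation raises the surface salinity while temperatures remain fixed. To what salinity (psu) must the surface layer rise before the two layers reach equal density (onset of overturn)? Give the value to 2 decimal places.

35.74 psu

Neutral buoyancy requires −α(T_deep − T_surf) + β(S_deep − S_surf′) = 0.
S_surf′ = S_deep − (α/β)·ΔT = 35.36 − (1.3 × 10⁻⁴/7.9 × 10⁻⁴)·(-2.3) = 35.7385 psu.
Increase required: 35.7385 − 35.43 = 0.3085 psu.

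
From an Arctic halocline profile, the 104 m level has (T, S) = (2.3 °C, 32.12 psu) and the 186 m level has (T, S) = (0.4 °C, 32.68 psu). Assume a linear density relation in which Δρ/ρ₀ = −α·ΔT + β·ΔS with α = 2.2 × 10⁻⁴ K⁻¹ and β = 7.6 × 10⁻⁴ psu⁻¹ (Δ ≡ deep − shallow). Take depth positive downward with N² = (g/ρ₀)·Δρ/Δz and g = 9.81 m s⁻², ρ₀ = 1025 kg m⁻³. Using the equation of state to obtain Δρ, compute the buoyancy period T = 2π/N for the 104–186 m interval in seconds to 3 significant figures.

625 s

ΔT = -1.9 K, ΔS = +0.56 psu (deep − shallow).
Δρ/ρ₀ = −αΔT + βΔS = 4.18 × 10⁻⁴ + 4.256 × 10⁻⁴ = 8.436 × 10⁻⁴, so Δρ ≈ 0.8647 kg m⁻³.
N² = (g/ρ₀)·Δρ/Δz = g·(Δρ/ρ₀)/Δz = 9.81 × 8.436 × 10⁻⁴ / 82 = 1.0092 × 10⁻⁴ s⁻².
N = √(1.0092 × 10⁻⁴) = 0.010046 rad s⁻¹ → T = 2π/N = 625.44 s ≈ 625 s.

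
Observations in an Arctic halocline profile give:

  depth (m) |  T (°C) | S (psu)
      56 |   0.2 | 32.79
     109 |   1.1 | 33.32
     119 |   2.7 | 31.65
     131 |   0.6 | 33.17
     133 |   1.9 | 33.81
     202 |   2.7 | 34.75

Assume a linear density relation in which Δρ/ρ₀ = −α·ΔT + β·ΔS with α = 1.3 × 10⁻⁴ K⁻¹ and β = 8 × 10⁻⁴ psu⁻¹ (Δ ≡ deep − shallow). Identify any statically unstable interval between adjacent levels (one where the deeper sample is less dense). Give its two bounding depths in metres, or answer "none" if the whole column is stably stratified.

Evaluate Δρ/ρ₀ = −αΔT + βΔS across each adjacent pair:
  56–109 m: −αΔT+βΔS = −(1.3 × 10⁻⁴)(+0.9)+(8 × 10⁻⁴)(+0.53) = 3.1 × 10⁻⁴ → stable
  109–119 m: −αΔT+βΔS = −(1.3 × 10⁻⁴)(+1.6)+(8 × 10⁻⁴)(-1.67) = -1.5 × 10⁻³ → UNSTABLE
  119–131 m: −αΔT+βΔS = −(1.3 × 10⁻⁴)(-2.1)+(8 × 10⁻⁴)(+1.52) = 1.5 × 10⁻³ → stable
  131–133 m: −αΔT+βΔS = −(1.3 × 10⁻⁴)(+1.3)+(8 × 10⁻⁴)(+0.64) = 3.4 × 10⁻⁴ → stable
  133–202 m: −αΔT+βΔS = −(1.3 × 10⁻⁴)(+0.8)+(8 × 10⁻⁴)(+0.94) = 6.5 × 10⁻⁴ → stable
The 109–119 m interval has Δρ < 0: lighter water underlies denser water.

109–119 m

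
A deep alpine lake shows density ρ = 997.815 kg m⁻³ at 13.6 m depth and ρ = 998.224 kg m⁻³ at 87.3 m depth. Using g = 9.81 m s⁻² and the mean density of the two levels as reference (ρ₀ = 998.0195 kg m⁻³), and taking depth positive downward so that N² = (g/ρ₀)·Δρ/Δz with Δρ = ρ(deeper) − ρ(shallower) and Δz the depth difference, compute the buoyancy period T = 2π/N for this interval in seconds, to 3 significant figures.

Δρ = 998.224 − 997.815 = 0.409 kg m⁻³ over Δz = 87.3 − 13.6 = 73.7 m.
N² = (9.81/998.0195) × (0.409/73.7) = 5.4549 × 10⁻⁵ s⁻².
N = √(5.4549 × 10⁻⁵) = 7.3857 × 10⁻³ rad s⁻¹, so T = 2π/N = 850.72 s ≈ 851 s.
A positive N² confirms static stability across the interval.

851 s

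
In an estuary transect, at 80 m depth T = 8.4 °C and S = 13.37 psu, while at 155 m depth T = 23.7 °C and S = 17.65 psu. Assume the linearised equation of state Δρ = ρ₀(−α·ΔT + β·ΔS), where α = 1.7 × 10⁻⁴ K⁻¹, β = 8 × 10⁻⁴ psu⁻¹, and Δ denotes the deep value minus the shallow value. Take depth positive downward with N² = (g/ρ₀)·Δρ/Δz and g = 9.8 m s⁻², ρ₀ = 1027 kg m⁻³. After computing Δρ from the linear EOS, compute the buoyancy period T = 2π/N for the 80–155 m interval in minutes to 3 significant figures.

10.1 min

ΔT = +15.3 K, ΔS = +4.28 psu (deep − shallow).
Δρ/ρ₀ = −αΔT + βΔS = -2.601 × 10⁻³ + 3.424 × 10⁻³ = 8.23 × 10⁻⁴, so Δρ ≈ 0.8452 kg m⁻³.
N² = (g/ρ₀)·Δρ/Δz = g·(Δρ/ρ₀)/Δz = 9.8 × 8.23 × 10⁻⁴ / 75 = 1.0754 × 10⁻⁴ s⁻².
N = √(1.0754 × 10⁻⁴) = 0.010370 rad s⁻¹ → T = 2π/N = 605.90 s = 10.098 min ≈ 10.1 min.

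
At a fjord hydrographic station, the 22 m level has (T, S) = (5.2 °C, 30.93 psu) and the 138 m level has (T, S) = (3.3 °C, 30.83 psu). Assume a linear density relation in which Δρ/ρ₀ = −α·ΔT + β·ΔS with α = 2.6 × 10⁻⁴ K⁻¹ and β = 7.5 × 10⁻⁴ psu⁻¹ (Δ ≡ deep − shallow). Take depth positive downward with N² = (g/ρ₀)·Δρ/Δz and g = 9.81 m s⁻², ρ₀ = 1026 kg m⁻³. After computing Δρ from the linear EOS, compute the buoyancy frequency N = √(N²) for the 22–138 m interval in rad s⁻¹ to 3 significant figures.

5.95 × 10⁻³ rad s⁻¹

ΔT = -1.9 K, ΔS = -0.10 psu (deep − shallow).
Δρ/ρ₀ = −αΔT + βΔS = 4.94 × 10⁻⁴ − 7.50 × 10⁻⁵ = 4.19 × 10⁻⁴, so Δρ ≈ 0.4299 kg m⁻³.
N² = (g/ρ₀)·Δρ/Δz = g·(Δρ/ρ₀)/Δz = 9.81 × 4.19 × 10⁻⁴ / 116 = 3.5434 × 10⁻⁵ s⁻².
N = √(3.5434 × 10⁻⁵) = 5.9526 × 10⁻³ rad s⁻¹ ≈ 5.95 × 10⁻³ rad s⁻¹.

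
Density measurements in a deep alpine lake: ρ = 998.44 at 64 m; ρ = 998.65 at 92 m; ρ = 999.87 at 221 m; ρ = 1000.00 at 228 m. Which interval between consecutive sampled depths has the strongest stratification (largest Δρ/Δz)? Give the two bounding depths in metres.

221–228 m

Compute the density gradient over each adjacent pair:
  64–92 m: Δρ/Δz = 0.21/28 = 7.5 × 10⁻³ kg m⁻⁴
  92–221 m: Δρ/Δz = 1.22/129 = 9.5 × 10⁻³ kg m⁻⁴
  221–228 m: Δρ/Δz = 0.13/7 = 0.019 kg m⁻⁴
The largest gradient is in the 221–228 m interval — the pycnocline.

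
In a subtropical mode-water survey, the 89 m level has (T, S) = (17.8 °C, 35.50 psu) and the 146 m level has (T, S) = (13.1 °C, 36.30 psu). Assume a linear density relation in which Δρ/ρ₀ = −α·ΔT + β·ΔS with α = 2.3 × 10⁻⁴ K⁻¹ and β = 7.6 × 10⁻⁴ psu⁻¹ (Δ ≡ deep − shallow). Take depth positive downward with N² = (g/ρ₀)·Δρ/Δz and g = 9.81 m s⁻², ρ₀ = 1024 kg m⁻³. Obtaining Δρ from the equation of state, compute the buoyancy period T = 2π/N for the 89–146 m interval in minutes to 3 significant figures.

6.14 min

ΔT = -4.7 K, ΔS = +0.80 psu (deep − shallow).
Δρ/ρ₀ = −αΔT + βΔS = 1.081 × 10⁻³ + 6.08 × 10⁻⁴ = 1.689 × 10⁻³, so Δρ ≈ 1.730 kg m⁻³.
N² = (g/ρ₀)·Δρ/Δz = g·(Δρ/ρ₀)/Δz = 9.81 × 1.689 × 10⁻³ / 57 = 2.9069 × 10⁻⁴ s⁻².
N = √(2.9069 × 10⁻⁴) = 0.017050 rad s⁻¹ → T = 2π/N = 368.52 s = 6.1420 min ≈ 6.14 min.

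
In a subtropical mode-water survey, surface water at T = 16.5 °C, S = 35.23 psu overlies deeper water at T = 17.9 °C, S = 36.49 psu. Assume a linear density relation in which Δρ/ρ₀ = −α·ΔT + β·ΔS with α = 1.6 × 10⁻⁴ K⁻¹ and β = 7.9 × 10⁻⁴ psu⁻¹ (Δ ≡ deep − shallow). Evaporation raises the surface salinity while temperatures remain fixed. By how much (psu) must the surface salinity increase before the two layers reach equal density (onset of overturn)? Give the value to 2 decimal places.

Neutral buoyancy requires −α(T_deep − T_surf) + β(S_deep − S_surf′) = 0.
S_surf′ = S_deep − (α/β)·ΔT = 36.49 − (1.6 × 10⁻⁴/7.9 × 10⁻⁴)·(+1.4) = 36.2065 psu.
Increase required: 36.2065 − 35.23 = 0.9765 psu.

0.98 psu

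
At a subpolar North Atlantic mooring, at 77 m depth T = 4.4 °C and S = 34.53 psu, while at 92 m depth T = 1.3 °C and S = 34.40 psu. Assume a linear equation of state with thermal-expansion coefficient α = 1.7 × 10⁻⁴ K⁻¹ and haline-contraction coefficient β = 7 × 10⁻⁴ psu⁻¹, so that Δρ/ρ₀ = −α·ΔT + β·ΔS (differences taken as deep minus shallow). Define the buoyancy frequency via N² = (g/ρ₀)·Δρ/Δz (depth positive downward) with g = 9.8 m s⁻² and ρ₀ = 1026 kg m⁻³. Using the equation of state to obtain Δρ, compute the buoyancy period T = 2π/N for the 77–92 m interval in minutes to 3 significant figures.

ΔT = -3.1 K, ΔS = -0.13 psu (deep − shallow).
Δρ/ρ₀ = −αΔT + βΔS = 5.27 × 10⁻⁴ − 9.10 × 10⁻⁵ = 4.36 × 10⁻⁴, so Δρ ≈ 0.4473 kg m⁻³.
N² = (g/ρ₀)·Δρ/Δz = g·(Δρ/ρ₀)/Δz = 9.8 × 4.36 × 10⁻⁴ / 15 = 2.8485 × 10⁻⁴ s⁻².
N = √(2.8485 × 10⁻⁴) = 0.016877 rad s⁻¹ → T = 2π/N = 372.29 s = 6.2048 min ≈ 6.20 min.

6.20 min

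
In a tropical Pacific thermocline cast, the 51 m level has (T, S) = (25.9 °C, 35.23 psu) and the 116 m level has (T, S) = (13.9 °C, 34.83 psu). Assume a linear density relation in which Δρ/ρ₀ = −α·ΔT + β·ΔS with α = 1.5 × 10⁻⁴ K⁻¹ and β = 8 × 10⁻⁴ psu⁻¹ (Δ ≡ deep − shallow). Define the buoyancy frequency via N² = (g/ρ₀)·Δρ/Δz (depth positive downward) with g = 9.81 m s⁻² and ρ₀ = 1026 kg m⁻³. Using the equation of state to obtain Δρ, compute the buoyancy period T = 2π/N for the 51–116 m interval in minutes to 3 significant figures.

ΔT = -12.0 K, ΔS = -0.40 psu (deep − shallow).
Δρ/ρ₀ = −αΔT + βΔS = 1.80 × 10⁻³ − 3.20 × 10⁻⁴ = 1.48 × 10⁻³, so Δρ ≈ 1.518 kg m⁻³.
N² = (g/ρ₀)·Δρ/Δz = g·(Δρ/ρ₀)/Δz = 9.81 × 1.48 × 10⁻³ / 65 = 2.2337 × 10⁻⁴ s⁻².
N = √(2.2337 × 10⁻⁴) = 0.014946 rad s⁻¹ → T = 2π/N = 420.39 s = 7.0065 min ≈ 7.01 min.

7.01 min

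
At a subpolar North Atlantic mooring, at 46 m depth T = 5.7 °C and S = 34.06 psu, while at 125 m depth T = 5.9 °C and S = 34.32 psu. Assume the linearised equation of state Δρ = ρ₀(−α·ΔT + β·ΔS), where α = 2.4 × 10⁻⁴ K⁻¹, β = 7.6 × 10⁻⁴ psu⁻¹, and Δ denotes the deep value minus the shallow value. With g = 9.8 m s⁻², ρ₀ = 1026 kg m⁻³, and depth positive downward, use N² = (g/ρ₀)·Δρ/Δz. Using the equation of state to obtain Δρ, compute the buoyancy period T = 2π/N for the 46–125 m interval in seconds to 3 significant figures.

1.46 × 10³ s

ΔT = +0.2 K, ΔS = +0.26 psu (deep − shallow).
Δρ/ρ₀ = −αΔT + βΔS = -4.80 × 10⁻⁵ + 1.976 × 10⁻⁴ = 1.496 × 10⁻⁴, so Δρ ≈ 0.1535 kg m⁻³.
N² = (g/ρ₀)·Δρ/Δz = g·(Δρ/ρ₀)/Δz = 9.8 × 1.496 × 10⁻⁴ / 79 = 1.8558 × 10⁻⁵ s⁻².
N = √(1.8558 × 10⁻⁵) = 4.3079 × 10⁻³ rad s⁻¹ → T = 2π/N = 1.4585 × 10³ s ≈ 1.46 × 10³ s.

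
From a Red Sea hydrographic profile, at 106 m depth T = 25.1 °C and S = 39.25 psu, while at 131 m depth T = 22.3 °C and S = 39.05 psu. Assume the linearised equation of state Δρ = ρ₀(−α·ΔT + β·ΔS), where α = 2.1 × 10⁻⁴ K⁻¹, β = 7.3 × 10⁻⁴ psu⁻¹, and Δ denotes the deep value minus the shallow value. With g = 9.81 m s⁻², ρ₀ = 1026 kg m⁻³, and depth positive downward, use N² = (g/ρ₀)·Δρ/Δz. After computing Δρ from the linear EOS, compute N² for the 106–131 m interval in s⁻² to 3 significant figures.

1.73 × 10⁻⁴ s⁻²

ΔT = -2.8 K, ΔS = -0.20 psu (deep − shallow).
Δρ/ρ₀ = −αΔT + βΔS = 5.88 × 10⁻⁴ − 1.46 × 10⁻⁴ = 4.42 × 10⁻⁴, so Δρ ≈ 0.4535 kg m⁻³.
N² = (g/ρ₀)·Δρ/Δz = g·(Δρ/ρ₀)/Δz = 9.81 × 4.42 × 10⁻⁴ / 25 = 1.7344 × 10⁻⁴ s⁻² ≈ 1.73 × 10⁻⁴ s⁻².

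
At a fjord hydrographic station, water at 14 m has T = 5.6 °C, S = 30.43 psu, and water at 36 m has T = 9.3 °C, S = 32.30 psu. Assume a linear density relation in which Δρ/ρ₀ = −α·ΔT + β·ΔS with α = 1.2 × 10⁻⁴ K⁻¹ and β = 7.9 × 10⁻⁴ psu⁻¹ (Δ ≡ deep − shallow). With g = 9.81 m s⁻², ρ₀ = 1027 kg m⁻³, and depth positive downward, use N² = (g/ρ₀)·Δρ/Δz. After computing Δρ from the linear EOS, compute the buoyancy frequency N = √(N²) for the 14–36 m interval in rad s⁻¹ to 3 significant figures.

0.0215 rad s⁻¹

ΔT = +3.7 K, ΔS = +1.87 psu (deep − shallow).
Δρ/ρ₀ = −αΔT + βΔS = -4.44 × 10⁻⁴ + 1.4773 × 10⁻³ = 1.0333 × 10⁻³, so Δρ ≈ 1.061 kg m⁻³.
N² = (g/ρ₀)·Δρ/Δz = g·(Δρ/ρ₀)/Δz = 9.81 × 1.0333 × 10⁻³ / 22 = 4.6076 × 10⁻⁴ s⁻².
N = √(4.6076 × 10⁻⁴) = 0.021465 rad s⁻¹ ≈ 0.0215 rad s⁻¹.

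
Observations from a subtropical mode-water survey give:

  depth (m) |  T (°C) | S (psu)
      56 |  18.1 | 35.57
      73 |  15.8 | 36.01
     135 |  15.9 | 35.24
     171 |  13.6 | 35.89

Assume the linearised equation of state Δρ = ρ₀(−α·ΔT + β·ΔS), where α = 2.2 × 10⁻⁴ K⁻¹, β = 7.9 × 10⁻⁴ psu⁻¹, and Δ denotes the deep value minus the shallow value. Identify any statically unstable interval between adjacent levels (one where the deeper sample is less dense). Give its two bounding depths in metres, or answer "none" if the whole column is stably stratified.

73–135 m

Evaluate Δρ/ρ₀ = −αΔT + βΔS across each adjacent pair:
  56–73 m: −αΔT+βΔS = −(2.2 × 10⁻⁴)(-2.3)+(7.9 × 10⁻⁴)(+0.44) = 8.5 × 10⁻⁴ → stable
  73–135 m: −αΔT+βΔS = −(2.2 × 10⁻⁴)(+0.1)+(7.9 × 10⁻⁴)(-0.77) = -6.3 × 10⁻⁴ → UNSTABLE
  135–171 m: −αΔT+βΔS = −(2.2 × 10⁻⁴)(-2.3)+(7.9 × 10⁻⁴)(+0.65) = 1.0 × 10⁻³ → stable
The 73–135 m interval has Δρ < 0: lighter water underlies denser water.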